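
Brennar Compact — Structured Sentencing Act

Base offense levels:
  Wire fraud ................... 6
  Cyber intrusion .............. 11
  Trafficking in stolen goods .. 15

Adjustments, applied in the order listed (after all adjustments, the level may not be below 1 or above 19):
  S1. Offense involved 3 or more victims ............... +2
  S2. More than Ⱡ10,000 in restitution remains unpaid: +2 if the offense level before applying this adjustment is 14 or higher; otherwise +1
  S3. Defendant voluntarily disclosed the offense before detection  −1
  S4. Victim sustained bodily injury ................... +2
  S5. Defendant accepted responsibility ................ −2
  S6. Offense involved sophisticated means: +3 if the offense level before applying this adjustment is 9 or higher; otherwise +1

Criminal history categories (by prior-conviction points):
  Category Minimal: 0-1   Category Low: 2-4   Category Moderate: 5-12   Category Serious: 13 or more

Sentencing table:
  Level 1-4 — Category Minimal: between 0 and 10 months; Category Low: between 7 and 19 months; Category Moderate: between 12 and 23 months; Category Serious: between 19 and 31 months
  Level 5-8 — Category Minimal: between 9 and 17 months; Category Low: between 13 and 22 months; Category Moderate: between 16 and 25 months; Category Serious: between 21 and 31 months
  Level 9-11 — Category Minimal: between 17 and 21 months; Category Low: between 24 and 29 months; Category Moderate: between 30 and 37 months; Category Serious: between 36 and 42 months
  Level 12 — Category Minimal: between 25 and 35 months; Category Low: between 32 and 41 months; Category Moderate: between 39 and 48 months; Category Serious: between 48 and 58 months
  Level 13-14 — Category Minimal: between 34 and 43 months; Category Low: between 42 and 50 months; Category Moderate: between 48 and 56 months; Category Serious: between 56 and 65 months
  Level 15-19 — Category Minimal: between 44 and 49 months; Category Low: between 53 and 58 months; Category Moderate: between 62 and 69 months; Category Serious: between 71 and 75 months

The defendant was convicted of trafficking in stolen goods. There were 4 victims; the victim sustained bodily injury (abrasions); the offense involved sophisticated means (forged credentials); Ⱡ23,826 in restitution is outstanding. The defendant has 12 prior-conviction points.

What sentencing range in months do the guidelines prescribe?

62-69 months

Base offense level for trafficking in stolen goods: 15.
S1 applies: 15 + 2 = 17.
S2 applies (level before this adjustment is 17 ≥ 14, so +2): 17 + 2 = 19.
S4 applies: 19 + 2 = 21.
S6 applies (level before this adjustment is 21 ≥ 9, so +3): 21 + 3 = 24.
Level 24 exceeds the maximum of 19; capped at 19.
Final offense level: 19.
Criminal history: 12 prior points → Category Moderate (5-12).
Level 19 falls in the 15-19 band.
Grid: Level 15-19 × Category Moderate = 62-69 months.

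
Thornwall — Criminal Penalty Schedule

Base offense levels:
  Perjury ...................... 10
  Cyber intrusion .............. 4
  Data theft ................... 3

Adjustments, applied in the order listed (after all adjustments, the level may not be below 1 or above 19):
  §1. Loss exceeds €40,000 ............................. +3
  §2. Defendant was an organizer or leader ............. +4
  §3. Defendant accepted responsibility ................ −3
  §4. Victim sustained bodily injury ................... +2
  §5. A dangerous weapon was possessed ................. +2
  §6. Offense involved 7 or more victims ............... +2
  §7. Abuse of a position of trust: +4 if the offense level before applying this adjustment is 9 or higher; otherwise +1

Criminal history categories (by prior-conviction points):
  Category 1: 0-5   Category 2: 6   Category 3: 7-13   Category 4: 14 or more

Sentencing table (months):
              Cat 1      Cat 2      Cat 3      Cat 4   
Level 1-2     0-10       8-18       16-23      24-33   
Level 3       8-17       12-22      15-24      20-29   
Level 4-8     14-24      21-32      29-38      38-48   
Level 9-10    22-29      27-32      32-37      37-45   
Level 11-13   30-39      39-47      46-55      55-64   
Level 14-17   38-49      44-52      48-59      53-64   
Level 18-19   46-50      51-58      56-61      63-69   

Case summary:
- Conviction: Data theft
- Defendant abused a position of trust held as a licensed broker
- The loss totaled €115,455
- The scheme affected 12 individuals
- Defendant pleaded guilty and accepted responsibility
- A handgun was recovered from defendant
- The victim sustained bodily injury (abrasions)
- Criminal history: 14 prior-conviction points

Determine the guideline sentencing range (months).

55-64 months

Base offense level for data theft: 3.
§1 applies: 3 + 3 = 6.
§3 applies: 6 − 3 = 3.
§4 applies: 3 + 2 = 5.
§5 applies: 5 + 2 = 7.
§6 applies: 7 + 2 = 9.
§7 applies (level before this adjustment is 9 ≥ 9, so +4): 9 + 4 = 13.
Final offense level: 13.
Criminal history: 14 prior points → Category 4 (14+).
Level 13 falls in the 11-13 band.
Grid: Level 11-13 × Category 4 = 55-64 months.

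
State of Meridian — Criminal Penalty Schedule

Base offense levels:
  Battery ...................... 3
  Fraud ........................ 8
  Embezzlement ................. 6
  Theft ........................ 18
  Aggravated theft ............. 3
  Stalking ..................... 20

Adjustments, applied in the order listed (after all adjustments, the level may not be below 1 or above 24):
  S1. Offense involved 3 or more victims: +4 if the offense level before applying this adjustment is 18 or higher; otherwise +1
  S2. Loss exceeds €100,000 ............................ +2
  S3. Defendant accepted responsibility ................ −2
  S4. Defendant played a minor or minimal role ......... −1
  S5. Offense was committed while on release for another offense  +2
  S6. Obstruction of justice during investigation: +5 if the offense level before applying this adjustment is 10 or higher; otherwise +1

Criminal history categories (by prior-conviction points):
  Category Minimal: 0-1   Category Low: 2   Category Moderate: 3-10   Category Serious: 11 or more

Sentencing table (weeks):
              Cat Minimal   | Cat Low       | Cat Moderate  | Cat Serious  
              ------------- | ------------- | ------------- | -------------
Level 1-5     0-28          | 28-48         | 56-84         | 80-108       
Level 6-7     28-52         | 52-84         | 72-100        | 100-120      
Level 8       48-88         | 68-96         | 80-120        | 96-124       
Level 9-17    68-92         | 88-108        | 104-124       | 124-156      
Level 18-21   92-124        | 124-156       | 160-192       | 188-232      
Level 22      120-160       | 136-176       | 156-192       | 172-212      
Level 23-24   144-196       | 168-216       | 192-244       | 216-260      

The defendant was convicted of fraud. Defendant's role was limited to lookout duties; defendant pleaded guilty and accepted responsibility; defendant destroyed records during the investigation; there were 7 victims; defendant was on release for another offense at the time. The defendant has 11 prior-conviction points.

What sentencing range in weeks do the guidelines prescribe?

124-156 weeks

Base offense level for fraud: 8.
S1 applies (level before this adjustment is 8 < 18, so +1): 8 + 1 = 9.
S3 applies: 9 − 2 = 7.
S4 applies: 7 − 1 = 6.
S5 applies: 6 + 2 = 8.
S6 applies (level before this adjustment is 8 < 10, so +1): 8 + 1 = 9.
Final offense level: 9.
Criminal history: 11 prior points → Category Serious (11+).
Level 9 falls in the 9-17 band.
Grid: Level 9-17 × Category Serious = 124-156 weeks.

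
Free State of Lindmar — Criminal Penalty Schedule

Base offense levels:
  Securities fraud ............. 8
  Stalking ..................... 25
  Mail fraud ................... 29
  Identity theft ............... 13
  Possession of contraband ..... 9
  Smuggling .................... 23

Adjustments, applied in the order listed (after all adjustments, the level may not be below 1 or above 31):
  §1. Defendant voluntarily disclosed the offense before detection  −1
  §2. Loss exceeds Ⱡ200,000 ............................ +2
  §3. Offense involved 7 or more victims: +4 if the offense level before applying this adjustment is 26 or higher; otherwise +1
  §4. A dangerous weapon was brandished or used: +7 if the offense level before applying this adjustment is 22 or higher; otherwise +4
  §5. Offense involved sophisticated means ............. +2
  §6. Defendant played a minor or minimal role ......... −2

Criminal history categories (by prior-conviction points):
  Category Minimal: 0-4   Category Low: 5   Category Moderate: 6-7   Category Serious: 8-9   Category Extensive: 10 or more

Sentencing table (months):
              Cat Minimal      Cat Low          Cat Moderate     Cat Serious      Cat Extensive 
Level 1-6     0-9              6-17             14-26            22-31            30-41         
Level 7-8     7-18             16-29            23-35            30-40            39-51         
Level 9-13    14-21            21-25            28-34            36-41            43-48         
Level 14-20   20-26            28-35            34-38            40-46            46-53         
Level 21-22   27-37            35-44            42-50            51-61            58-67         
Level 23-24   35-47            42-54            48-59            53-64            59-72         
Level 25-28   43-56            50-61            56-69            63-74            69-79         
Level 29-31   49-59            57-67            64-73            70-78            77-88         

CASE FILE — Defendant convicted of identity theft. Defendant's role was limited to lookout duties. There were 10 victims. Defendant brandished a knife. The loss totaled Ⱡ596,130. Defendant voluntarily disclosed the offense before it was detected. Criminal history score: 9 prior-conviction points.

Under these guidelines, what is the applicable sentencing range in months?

40-46 months

Base offense level for identity theft: 13.
§1 applies: 13 − 1 = 12.
§2 applies: 12 + 2 = 14.
§3 applies (level before this adjustment is 14 < 26, so +1): 14 + 1 = 15.
§4 applies (level before this adjustment is 15 < 22, so +4): 15 + 4 = 19.
§6 applies: 19 − 2 = 17.
Final offense level: 17.
Criminal history: 9 prior points → Category Serious (8-9).
Level 17 falls in the 14-20 band.
Grid: Level 14-20 × Category Serious = 40-46 months.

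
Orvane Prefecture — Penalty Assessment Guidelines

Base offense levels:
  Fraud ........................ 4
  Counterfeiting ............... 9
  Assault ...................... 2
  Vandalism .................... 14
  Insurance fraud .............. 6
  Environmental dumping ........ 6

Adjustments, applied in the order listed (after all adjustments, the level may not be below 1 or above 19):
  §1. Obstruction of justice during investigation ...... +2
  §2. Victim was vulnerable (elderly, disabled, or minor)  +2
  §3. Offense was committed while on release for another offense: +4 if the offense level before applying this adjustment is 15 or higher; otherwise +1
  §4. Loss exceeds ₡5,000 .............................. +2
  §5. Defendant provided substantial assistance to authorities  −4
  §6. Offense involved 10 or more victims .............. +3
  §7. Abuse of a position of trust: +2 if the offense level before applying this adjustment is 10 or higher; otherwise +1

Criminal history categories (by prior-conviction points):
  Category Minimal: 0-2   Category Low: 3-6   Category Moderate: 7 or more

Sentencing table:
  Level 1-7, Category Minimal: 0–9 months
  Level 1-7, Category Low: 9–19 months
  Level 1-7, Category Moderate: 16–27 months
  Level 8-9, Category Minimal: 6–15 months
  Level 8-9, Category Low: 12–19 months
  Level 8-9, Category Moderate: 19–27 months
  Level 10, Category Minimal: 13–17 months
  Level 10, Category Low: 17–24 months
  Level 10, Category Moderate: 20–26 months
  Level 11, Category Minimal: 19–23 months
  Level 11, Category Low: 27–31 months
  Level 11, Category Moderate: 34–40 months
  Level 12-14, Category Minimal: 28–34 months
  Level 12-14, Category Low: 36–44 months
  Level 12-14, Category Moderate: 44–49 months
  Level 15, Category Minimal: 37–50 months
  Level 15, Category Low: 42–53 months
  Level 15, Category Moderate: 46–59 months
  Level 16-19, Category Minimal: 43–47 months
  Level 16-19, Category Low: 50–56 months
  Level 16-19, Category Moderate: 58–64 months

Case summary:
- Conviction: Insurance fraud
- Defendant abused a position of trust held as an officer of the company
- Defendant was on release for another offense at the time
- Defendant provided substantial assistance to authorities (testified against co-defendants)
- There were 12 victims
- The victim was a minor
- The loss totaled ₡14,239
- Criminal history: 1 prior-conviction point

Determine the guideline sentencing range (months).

Base offense level for insurance fraud: 6.
§1 does not apply.
§2 applies: 6 + 2 = 8.
§3 applies (level before this adjustment is 8 < 15, so +1): 8 + 1 = 9.
§4 applies: 9 + 2 = 11.
§5 applies: 11 − 4 = 7.
§6 applies: 7 + 3 = 10.
§7 applies (level before this adjustment is 10 ≥ 10, so +2): 10 + 2 = 12.
Final offense level: 12.
Criminal history: 1 prior point → Category Minimal (0-2).
Level 12 falls in the 12-14 band.
Grid: Level 12-14 × Category Minimal = 28-34 months.

28-34 months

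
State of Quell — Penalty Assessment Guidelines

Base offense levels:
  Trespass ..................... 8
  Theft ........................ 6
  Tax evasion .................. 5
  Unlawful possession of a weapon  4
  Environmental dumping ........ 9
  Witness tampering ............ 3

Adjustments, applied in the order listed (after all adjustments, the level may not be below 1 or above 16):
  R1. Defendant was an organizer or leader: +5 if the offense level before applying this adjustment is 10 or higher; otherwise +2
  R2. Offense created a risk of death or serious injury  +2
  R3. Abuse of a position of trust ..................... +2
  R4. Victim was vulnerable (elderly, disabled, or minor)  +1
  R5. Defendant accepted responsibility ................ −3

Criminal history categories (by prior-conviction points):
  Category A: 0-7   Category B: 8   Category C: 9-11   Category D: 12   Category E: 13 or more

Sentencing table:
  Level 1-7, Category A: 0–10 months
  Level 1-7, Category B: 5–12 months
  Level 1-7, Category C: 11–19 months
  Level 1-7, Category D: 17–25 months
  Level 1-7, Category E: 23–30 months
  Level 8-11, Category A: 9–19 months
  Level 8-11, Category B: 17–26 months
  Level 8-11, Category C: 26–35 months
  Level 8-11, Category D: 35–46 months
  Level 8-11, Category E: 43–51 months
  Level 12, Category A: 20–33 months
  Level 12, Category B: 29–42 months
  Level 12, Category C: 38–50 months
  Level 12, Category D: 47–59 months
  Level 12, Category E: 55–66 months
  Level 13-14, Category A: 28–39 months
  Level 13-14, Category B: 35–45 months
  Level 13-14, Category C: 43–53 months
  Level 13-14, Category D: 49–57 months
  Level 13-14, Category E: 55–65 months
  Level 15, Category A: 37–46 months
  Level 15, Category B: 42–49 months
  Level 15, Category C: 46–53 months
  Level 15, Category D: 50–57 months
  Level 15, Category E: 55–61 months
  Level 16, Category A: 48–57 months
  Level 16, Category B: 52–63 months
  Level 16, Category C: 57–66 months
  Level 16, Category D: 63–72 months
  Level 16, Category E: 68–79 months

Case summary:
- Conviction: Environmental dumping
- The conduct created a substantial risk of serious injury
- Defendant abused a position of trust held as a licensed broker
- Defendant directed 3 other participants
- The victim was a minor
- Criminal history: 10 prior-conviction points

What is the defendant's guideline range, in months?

57-66 months

Base offense level for environmental dumping: 9.
R1 applies (level before this adjustment is 9 < 10, so +2): 9 + 2 = 11.
R2 applies: 11 + 2 = 13.
R3 applies: 13 + 2 = 15.
R4 applies: 15 + 1 = 16.
R5 does not apply.
Final offense level: 16.
Criminal history: 10 prior points → Category C (9-11).
Level 16 falls in the 16 band.
Grid: Level 16 × Category C = 57-66 months.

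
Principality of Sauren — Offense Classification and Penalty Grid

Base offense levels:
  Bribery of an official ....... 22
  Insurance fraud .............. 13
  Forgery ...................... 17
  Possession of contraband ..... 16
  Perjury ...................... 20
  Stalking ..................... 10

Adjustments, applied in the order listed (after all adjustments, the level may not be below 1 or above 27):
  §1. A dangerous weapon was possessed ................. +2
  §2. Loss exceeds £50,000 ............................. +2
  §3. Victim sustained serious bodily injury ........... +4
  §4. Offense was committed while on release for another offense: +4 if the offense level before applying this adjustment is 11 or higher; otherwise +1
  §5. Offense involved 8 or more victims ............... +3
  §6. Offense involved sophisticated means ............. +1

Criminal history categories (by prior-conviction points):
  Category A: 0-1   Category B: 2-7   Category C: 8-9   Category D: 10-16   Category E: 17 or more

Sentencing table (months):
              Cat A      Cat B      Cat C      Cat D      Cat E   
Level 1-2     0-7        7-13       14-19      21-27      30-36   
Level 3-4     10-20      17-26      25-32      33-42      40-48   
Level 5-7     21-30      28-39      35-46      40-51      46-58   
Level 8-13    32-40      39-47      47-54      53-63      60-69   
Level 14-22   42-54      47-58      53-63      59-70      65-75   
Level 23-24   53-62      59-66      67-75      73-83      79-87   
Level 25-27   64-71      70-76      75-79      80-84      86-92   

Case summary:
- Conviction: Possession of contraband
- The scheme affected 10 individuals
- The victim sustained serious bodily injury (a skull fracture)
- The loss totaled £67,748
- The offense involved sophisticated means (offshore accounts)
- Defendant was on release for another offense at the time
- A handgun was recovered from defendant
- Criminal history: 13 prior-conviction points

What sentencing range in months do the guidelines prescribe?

Base offense level for possession of contraband: 16.
§1 applies: 16 + 2 = 18.
§2 applies: 18 + 2 = 20.
§3 applies: 20 + 4 = 24.
§4 applies (level before this adjustment is 24 ≥ 11, so +4): 24 + 4 = 28.
§5 applies: 28 + 3 = 31.
§6 applies: 31 + 1 = 32.
Level 32 exceeds the maximum of 27; capped at 27.
Final offense level: 27.
Criminal history: 13 prior points → Category D (10-16).
Level 27 falls in the 25-27 band.
Grid: Level 25-27 × Category D = 80-84 months.

80-84 months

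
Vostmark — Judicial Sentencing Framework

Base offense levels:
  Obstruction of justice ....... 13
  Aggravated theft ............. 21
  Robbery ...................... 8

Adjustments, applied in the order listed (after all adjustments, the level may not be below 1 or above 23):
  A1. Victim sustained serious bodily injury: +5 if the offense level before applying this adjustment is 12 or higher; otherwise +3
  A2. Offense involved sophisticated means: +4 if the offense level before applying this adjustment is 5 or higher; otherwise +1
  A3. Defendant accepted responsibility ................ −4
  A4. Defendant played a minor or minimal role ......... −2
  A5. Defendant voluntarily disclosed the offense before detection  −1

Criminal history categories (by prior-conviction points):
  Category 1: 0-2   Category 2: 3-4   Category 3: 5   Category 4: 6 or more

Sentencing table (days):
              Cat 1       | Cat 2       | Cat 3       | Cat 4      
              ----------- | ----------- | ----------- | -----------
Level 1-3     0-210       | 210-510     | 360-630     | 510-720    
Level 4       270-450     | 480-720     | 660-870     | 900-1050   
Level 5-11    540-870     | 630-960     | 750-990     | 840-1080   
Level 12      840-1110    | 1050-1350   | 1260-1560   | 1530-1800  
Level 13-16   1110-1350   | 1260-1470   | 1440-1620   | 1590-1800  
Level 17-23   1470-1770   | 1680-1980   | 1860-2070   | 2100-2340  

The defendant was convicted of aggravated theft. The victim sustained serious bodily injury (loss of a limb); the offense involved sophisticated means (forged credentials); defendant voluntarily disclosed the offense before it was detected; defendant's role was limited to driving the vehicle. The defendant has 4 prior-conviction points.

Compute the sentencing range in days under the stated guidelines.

1680-1980 days

Base offense level for aggravated theft: 21.
A1 applies (level before this adjustment is 21 ≥ 12, so +5): 21 + 5 = 26.
A2 applies (level before this adjustment is 26 ≥ 5, so +4): 26 + 4 = 30.
A4 applies: 30 − 2 = 28.
A5 applies: 28 − 1 = 27.
Level 27 exceeds the maximum of 23; capped at 23.
Final offense level: 23.
Criminal history: 4 prior points → Category 2 (3-4).
Level 23 falls in the 17-23 band.
Grid: Level 17-23 × Category 2 = 1680-1980 days.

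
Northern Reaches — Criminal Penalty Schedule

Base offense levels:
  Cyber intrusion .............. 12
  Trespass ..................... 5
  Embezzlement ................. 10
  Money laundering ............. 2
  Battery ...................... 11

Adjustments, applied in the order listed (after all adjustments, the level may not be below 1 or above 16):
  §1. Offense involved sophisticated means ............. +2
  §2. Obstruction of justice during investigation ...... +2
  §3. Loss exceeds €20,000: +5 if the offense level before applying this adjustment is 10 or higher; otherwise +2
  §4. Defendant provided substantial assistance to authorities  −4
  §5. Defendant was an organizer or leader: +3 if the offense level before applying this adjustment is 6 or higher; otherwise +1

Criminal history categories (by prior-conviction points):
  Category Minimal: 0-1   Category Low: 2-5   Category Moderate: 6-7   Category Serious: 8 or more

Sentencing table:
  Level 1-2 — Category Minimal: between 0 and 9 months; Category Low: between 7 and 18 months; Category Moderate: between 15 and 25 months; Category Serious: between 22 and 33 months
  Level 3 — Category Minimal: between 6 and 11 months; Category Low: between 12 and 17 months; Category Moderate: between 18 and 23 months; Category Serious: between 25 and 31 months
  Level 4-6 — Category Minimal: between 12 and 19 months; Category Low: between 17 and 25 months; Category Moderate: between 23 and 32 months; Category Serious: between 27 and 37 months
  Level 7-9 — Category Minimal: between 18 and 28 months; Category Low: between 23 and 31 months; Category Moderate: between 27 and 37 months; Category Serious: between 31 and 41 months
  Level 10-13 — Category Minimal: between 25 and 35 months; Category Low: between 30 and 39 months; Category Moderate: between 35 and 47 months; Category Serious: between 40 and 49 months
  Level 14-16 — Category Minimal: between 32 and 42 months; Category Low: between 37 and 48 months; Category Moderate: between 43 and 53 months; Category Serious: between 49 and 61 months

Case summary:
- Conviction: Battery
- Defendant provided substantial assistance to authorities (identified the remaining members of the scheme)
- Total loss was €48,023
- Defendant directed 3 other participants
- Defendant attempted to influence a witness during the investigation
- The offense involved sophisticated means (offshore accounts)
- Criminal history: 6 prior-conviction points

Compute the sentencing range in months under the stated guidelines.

Base offense level for battery: 11.
§1 applies: 11 + 2 = 13.
§2 applies: 13 + 2 = 15.
§3 applies (level before this adjustment is 15 ≥ 10, so +5): 15 + 5 = 20.
§4 applies: 20 − 4 = 16.
§5 applies (level before this adjustment is 16 ≥ 6, so +3): 16 + 3 = 19.
Level 19 exceeds the maximum of 16; capped at 16.
Final offense level: 16.
Criminal history: 6 prior points → Category Moderate (6-7).
Level 16 falls in the 14-16 band.
Grid: Level 14-16 × Category Moderate = 43-53 months.

43-53 months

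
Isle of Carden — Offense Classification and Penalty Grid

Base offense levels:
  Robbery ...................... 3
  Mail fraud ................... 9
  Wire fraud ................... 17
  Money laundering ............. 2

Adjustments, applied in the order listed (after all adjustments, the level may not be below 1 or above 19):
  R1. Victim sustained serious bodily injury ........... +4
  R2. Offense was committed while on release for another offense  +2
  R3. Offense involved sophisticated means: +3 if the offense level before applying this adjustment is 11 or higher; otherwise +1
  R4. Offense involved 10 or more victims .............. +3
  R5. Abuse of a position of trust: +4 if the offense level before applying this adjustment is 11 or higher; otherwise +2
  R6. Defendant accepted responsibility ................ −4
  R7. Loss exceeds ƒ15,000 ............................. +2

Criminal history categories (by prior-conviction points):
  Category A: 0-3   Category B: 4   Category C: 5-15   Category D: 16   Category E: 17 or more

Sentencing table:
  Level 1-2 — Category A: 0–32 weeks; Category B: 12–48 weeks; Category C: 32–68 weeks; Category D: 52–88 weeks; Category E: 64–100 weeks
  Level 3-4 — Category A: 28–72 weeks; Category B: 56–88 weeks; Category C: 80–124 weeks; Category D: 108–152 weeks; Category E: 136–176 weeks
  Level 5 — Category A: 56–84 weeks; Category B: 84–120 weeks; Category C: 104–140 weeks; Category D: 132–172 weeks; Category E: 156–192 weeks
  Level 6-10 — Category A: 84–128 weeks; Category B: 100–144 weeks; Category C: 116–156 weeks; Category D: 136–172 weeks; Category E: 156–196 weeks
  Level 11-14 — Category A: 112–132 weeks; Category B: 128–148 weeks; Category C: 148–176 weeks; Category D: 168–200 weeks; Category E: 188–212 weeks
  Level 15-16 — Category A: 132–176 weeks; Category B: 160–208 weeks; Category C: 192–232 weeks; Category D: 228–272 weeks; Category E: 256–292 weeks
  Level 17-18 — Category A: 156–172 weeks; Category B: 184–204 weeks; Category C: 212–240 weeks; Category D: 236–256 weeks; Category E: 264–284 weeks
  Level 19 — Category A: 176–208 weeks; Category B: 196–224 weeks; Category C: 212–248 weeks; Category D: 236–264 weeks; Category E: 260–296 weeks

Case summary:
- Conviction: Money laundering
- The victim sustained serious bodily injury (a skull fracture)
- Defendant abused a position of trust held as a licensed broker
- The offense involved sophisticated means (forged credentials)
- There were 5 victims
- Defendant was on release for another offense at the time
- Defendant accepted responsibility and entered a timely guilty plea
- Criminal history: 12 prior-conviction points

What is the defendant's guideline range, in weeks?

Base offense level for money laundering: 2.
R1 applies: 2 + 4 = 6.
R2 applies: 6 + 2 = 8.
R3 applies (level before this adjustment is 8 < 11, so +1): 8 + 1 = 9.
R5 applies (level before this adjustment is 9 < 11, so +2): 9 + 2 = 11.
R6 applies: 11 − 4 = 7.
Final offense level: 7.
Criminal history: 12 prior points → Category C (5-15).
Level 7 falls in the 6-10 band.
Grid: Level 6-10 × Category C = 116-156 weeks.

116-156 weeks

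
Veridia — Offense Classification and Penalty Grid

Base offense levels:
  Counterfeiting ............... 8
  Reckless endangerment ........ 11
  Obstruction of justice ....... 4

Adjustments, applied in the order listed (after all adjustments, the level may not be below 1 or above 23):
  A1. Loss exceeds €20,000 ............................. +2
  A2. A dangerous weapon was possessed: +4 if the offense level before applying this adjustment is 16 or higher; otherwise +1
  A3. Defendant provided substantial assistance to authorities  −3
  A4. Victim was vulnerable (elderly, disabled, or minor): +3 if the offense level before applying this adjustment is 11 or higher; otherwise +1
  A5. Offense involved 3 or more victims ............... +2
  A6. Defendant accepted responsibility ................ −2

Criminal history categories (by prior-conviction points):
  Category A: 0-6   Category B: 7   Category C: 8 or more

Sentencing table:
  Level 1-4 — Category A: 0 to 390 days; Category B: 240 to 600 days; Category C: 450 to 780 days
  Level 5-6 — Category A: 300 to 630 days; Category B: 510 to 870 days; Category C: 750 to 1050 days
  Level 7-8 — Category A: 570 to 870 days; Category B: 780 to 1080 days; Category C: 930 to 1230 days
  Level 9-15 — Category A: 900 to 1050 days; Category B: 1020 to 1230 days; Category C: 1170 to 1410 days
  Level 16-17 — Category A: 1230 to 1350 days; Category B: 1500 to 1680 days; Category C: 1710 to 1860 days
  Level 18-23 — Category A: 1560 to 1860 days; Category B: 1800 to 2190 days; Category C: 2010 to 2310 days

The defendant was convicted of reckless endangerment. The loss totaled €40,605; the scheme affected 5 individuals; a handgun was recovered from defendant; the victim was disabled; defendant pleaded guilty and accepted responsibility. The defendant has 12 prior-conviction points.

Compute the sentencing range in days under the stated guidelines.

Base offense level for reckless endangerment: 11.
A1 applies: 11 + 2 = 13.
A2 applies (level before this adjustment is 13 < 16, so +1): 13 + 1 = 14.
A4 applies (level before this adjustment is 14 ≥ 11, so +3): 14 + 3 = 17.
A5 applies: 17 + 2 = 19.
A6 applies: 19 − 2 = 17.
Final offense level: 17.
Criminal history: 12 prior points → Category C (8+).
Level 17 falls in the 16-17 band.
Grid: Level 16-17 × Category C = 1710-1860 days.

1710-1860 days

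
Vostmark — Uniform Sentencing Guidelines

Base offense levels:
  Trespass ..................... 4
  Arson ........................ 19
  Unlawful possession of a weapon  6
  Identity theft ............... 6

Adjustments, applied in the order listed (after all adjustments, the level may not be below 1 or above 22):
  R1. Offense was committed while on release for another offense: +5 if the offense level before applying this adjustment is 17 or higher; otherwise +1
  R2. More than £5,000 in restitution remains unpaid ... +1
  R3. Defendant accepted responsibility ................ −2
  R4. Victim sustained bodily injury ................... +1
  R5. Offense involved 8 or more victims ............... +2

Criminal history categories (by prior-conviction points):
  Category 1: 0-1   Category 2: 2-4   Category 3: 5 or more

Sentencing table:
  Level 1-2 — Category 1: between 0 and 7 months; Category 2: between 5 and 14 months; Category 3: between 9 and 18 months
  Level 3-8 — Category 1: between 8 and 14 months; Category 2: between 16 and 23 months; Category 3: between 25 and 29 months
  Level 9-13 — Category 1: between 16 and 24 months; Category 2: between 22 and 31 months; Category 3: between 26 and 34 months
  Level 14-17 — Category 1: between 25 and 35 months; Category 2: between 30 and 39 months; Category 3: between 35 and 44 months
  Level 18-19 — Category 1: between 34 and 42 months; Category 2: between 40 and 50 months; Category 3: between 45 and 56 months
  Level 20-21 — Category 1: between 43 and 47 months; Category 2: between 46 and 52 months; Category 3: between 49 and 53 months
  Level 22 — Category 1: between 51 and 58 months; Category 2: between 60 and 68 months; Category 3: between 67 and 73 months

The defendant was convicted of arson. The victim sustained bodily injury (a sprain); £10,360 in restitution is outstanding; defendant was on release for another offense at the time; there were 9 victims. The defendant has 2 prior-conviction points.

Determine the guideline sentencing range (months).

60-68 months

Base offense level for arson: 19.
R1 applies (level before this adjustment is 19 ≥ 17, so +5): 19 + 5 = 24.
R2 applies: 24 + 1 = 25.
R4 applies: 25 + 1 = 26.
R5 applies: 26 + 2 = 28.
Level 28 exceeds the maximum of 22; capped at 22.
Final offense level: 22.
Criminal history: 2 prior points → Category 2 (2-4).
Level 22 falls in the 22 band.
Grid: Level 22 × Category 2 = 60-68 months.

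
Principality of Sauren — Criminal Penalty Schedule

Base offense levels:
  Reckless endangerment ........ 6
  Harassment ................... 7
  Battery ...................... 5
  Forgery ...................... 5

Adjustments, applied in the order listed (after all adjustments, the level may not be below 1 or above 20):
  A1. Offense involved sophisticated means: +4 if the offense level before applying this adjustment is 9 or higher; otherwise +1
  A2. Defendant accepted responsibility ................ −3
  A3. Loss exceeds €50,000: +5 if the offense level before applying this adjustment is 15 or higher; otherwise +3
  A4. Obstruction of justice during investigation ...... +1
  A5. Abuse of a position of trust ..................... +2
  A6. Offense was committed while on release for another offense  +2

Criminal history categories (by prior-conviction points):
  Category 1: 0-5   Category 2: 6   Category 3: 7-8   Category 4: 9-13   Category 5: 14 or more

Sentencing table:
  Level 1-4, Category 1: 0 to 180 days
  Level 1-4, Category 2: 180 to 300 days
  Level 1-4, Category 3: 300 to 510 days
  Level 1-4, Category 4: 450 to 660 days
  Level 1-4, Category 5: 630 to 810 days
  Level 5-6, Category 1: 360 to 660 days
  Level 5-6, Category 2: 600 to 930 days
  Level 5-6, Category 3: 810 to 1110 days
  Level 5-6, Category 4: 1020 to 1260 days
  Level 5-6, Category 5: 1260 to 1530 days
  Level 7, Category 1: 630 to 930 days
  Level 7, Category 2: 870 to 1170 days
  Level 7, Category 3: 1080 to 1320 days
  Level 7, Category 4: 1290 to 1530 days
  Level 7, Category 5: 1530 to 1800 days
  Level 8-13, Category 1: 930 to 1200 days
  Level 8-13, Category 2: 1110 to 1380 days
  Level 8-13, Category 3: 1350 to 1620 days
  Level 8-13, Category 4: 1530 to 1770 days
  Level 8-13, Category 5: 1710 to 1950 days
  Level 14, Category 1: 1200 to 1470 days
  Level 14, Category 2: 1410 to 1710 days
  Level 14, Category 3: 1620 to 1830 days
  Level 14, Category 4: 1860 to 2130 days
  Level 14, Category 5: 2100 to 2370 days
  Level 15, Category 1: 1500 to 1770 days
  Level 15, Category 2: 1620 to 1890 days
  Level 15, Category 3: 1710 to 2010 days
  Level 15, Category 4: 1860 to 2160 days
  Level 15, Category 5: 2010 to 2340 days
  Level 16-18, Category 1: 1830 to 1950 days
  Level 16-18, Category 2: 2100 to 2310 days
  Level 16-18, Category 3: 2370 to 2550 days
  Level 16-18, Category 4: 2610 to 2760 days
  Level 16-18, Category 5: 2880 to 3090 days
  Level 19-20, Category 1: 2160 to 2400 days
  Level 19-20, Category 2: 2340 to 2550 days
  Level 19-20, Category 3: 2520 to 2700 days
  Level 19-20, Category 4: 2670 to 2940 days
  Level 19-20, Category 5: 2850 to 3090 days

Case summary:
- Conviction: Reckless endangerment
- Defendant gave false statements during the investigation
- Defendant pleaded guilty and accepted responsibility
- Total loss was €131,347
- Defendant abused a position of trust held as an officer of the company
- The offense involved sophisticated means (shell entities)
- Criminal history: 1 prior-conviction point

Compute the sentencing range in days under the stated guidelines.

930-1200 days

Base offense level for reckless endangerment: 6.
A1 applies (level before this adjustment is 6 < 9, so +1): 6 + 1 = 7.
A2 applies: 7 − 3 = 4.
A3 applies (level before this adjustment is 4 < 15, so +3): 4 + 3 = 7.
A4 applies: 7 + 1 = 8.
A5 applies: 8 + 2 = 10.
A6 does not apply.
Final offense level: 10.
Criminal history: 1 prior point → Category 1 (0-5).
Level 10 falls in the 8-13 band.
Grid: Level 8-13 × Category 1 = 930-1200 days.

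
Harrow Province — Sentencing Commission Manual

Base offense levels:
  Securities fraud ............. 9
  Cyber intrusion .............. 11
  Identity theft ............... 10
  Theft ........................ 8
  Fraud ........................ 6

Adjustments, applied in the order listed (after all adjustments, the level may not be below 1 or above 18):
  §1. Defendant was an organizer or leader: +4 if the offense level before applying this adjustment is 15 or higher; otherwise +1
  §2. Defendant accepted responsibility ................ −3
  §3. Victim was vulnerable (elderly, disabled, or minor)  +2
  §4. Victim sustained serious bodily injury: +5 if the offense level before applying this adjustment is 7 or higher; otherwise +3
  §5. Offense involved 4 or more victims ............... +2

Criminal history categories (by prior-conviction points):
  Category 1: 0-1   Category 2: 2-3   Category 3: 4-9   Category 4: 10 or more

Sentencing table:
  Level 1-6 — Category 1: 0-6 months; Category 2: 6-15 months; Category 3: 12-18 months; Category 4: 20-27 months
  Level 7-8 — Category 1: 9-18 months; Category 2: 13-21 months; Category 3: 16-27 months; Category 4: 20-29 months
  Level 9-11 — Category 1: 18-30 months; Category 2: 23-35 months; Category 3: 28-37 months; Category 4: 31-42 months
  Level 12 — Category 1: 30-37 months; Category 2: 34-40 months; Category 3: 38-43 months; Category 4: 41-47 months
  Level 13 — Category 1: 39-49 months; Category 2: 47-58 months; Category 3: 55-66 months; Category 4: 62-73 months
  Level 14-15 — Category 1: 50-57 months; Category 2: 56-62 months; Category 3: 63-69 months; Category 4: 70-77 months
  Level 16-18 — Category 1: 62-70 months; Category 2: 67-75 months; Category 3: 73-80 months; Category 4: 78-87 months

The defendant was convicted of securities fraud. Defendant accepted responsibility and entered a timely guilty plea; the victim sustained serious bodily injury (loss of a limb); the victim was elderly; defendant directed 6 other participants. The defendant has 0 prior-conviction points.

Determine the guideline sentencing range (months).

Base offense level for securities fraud: 9.
§1 applies (level before this adjustment is 9 < 15, so +1): 9 + 1 = 10.
§2 applies: 10 − 3 = 7.
§3 applies: 7 + 2 = 9.
§4 applies (level before this adjustment is 9 ≥ 7, so +5): 9 + 5 = 14.
§5 does not apply.
Final offense level: 14.
Criminal history: 0 prior points → Category 1 (0-1).
Level 14 falls in the 14-15 band.
Grid: Level 14-15 × Category 1 = 50-57 months.

50-57 months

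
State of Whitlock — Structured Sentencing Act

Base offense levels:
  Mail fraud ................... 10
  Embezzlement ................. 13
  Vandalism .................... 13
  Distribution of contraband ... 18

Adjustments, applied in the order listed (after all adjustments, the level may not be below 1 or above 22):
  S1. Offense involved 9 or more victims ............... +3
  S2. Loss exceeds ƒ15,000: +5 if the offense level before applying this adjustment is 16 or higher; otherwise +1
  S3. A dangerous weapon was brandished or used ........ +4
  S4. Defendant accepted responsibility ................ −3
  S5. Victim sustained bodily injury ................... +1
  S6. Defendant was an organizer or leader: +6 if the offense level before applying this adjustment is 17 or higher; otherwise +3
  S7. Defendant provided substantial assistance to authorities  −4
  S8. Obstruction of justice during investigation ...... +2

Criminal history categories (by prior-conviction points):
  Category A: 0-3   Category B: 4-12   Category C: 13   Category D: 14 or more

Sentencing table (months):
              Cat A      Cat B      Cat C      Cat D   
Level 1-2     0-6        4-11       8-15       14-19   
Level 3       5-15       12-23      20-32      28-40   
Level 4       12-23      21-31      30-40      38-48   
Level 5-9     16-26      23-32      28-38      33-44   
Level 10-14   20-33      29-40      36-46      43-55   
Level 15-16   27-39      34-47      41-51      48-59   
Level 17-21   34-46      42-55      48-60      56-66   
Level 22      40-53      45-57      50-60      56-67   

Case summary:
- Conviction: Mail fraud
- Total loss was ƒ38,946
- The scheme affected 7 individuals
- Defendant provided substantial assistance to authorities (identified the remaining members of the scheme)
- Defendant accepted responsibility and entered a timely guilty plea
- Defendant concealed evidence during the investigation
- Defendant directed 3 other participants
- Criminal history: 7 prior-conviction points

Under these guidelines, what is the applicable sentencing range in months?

23-32 months

Base offense level for mail fraud: 10.
S2 applies (level before this adjustment is 10 < 16, so +1): 10 + 1 = 11.
S4 applies: 11 − 3 = 8.
S6 applies (level before this adjustment is 8 < 17, so +3): 8 + 3 = 11.
S7 applies: 11 − 4 = 7.
S8 applies: 7 + 2 = 9.
Final offense level: 9.
Criminal history: 7 prior points → Category B (4-12).
Level 9 falls in the 5-9 band.
Grid: Level 5-9 × Category B = 23-32 months.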